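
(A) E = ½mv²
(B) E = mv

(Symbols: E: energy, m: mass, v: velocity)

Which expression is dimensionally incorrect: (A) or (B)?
(B)

(A) E = ½mv²: LHS [L^2 M T^-2], RHS [L^2 M T^-2] ✓
(B) E = mv: LHS [L^2 M T^-2], RHS [L M T^-1] ✗

Expression (B) E = mv is dimensionally incorrect.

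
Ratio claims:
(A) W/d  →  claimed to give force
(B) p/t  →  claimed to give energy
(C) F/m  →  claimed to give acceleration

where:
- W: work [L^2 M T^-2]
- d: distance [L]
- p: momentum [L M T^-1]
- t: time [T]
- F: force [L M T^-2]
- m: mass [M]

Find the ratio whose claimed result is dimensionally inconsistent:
(B) p/t does not give energy

(A) W/d: [L M T^-2] = force [L M T^-2] ✓
(B) p/t: [L M T^-2] ≠ energy [L^2 M T^-2] ✗
(C) F/m: [L T^-2] = acceleration [L T^-2] ✓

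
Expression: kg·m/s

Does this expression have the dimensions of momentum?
Yes

The expression kg·m/s has dimensions [L M T^-1], which is exactly momentum [L M T^-1].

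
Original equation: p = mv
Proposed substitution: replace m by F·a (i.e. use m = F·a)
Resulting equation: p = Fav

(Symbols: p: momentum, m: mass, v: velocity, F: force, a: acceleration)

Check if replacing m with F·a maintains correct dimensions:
No

[m] = [M] and [F·a] = [L^2 M T^-4]. These differ, so the substitution replaces a quantity by one of different dimensions and the result p = Fav has LHS [L M T^-1] vs RHS [L^3 M T^-5] — inconsistent.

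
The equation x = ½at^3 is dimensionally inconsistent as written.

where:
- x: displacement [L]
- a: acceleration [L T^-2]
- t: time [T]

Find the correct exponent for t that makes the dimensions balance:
The exponent of t should be 2: x = ½at^2

The LHS x has dimensions [L]; t has dimensions [T].
As written, the RHS ½at^3 (exponent 3 on t) has dimensions [L T], which does not match.
With exponent 2, the RHS ½at^2 has dimensions [L], matching the LHS.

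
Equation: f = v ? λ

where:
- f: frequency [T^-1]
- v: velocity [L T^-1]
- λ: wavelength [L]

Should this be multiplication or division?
division (÷): f = v ÷ λ

f [T^-1]; v [L T^-1]; λ [L].
v × λ → [L^2 T^-1] ✗
v ÷ λ → [T^-1] ✓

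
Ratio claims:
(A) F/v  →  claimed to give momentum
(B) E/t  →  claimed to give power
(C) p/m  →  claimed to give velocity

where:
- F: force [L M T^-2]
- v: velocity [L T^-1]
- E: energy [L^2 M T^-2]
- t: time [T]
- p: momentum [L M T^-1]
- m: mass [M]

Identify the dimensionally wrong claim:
(A) F/v does not give momentum

(A) F/v: [M T^-1] ≠ momentum [L M T^-1] ✗
(B) E/t: [L^2 M T^-3] = power [L^2 M T^-3] ✓
(C) p/m: [L T^-1] = velocity [L T^-1] ✓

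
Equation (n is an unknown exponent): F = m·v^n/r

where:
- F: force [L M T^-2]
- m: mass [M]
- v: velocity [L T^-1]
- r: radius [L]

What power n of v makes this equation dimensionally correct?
n = 2

F has dimensions [L M T^-2]; v has dimensions [L T^-1].
The rest of the RHS has dimensions [L^-1 M], so v^n must supply [L^2 T^-2].
With n = 2: m·v^2/r has dimensions [L M T^-2], matching the LHS ✓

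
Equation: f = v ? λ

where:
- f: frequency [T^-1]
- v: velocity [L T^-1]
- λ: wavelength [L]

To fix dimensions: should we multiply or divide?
division (÷): f = v ÷ λ

f [T^-1]; v [L T^-1]; λ [L].
v × λ → [L^2 T^-1] ✗
v ÷ λ → [T^-1] ✓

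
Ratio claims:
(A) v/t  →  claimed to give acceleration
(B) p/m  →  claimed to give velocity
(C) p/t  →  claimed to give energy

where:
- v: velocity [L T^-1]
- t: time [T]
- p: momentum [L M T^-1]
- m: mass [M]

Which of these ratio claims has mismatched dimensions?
(C) p/t does not give energy

(A) v/t: [L T^-2] = acceleration [L T^-2] ✓
(B) p/m: [L T^-1] = velocity [L T^-1] ✓
(C) p/t: [L M T^-2] ≠ energy [L^2 M T^-2] ✗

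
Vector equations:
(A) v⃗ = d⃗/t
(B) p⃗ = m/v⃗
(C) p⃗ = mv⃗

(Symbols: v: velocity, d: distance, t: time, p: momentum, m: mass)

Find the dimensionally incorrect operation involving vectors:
(B) p⃗ = m/v⃗

(A) v⃗ = d⃗/t: LHS [L T^-1], RHS [L T^-1] ✓ — displacement (vector) divided by time (scalar)
(B) p⃗ = m/v⃗: LHS [L M T^-1], RHS [L^-1 M T] ✗ — momentum is mass times velocity; should be mv⃗ (and division by a vector is undefined)
(C) p⃗ = mv⃗: LHS [L M T^-1], RHS [L M T^-1] ✓ — mass (scalar) times velocity (vector)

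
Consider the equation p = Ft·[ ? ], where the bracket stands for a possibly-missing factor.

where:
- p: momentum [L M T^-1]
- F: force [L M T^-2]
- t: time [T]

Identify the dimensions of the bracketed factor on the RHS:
Nothing is missing — the bracketed factor must be dimensionless.

p has dimensions [L M T^-1] and Ft already has dimensions [L M T^-1], so p = Ft is dimensionally complete.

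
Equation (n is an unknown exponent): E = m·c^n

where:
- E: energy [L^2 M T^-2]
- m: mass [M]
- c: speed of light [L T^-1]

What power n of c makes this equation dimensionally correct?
n = 2

E has dimensions [L^2 M T^-2]; c has dimensions [L T^-1].
The rest of the RHS has dimensions [M], so c^n must supply [L^2 T^-2].
With n = 2: m·c^2 has dimensions [L^2 M T^-2], matching the LHS ✓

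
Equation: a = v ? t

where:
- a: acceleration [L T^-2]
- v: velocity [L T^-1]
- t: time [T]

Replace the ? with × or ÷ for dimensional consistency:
division (÷): a = v ÷ t

a [L T^-2]; v [L T^-1]; t [T].
v × t → [L] ✗
v ÷ t → [L T^-2] ✓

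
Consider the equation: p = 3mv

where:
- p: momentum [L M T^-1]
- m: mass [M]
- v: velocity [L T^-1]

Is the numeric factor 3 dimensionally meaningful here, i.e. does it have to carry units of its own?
No

p has dimensions [L M T^-1] and mv already has dimensions [L M T^-1], so the equation balances without 3 contributing any dimensions. 3 is a pure (dimensionless) number; changing or removing it would not affect dimensional consistency.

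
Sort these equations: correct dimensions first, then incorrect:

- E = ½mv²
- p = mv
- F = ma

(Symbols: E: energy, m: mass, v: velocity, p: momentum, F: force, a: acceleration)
Dimensionally correct: E = ½mv², p = mv, F = ma
Dimensionally incorrect: none
Ordered (correct first, then incorrect): E = ½mv², p = mv, F = ma

- E = ½mv²: LHS [L^2 M T^-2], RHS [L^2 M T^-2] → correct ✓
- p = mv: LHS [L M T^-1], RHS [L M T^-1] → correct ✓
- F = ma: LHS [L M T^-2], RHS [L M T^-2] → correct ✓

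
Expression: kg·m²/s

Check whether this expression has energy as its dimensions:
No

The expression kg·m²/s has dimensions [L^2 M T^-1], but energy has dimensions [L^2 M T^-2].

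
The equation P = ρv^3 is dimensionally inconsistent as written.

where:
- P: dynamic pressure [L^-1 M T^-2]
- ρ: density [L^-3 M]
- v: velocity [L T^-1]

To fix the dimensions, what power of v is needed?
The exponent of v should be 2: P = ρv^2

The LHS P has dimensions [L^-1 M T^-2]; v has dimensions [L T^-1].
As written, the RHS ρv^3 (exponent 3 on v) has dimensions [M T^-3], which does not match.
With exponent 2, the RHS ρv^2 has dimensions [L^-1 M T^-2], matching the LHS.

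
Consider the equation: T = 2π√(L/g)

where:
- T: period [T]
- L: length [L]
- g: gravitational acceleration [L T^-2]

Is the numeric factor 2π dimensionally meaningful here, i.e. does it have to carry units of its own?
No

T has dimensions [T] and √(L/g) already has dimensions [T], so the equation balances without 2π contributing any dimensions. 2π is a pure (dimensionless) number; changing or removing it would not affect dimensional consistency.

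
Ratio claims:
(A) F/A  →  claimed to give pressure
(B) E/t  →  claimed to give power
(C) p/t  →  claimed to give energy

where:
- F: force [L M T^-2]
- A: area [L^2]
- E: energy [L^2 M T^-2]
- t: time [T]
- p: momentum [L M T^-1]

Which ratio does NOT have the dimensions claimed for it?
(C) p/t does not give energy

(A) F/A: [L^-1 M T^-2] = pressure [L^-1 M T^-2] ✓
(B) E/t: [L^2 M T^-3] = power [L^2 M T^-3] ✓
(C) p/t: [L M T^-2] ≠ energy [L^2 M T^-2] ✗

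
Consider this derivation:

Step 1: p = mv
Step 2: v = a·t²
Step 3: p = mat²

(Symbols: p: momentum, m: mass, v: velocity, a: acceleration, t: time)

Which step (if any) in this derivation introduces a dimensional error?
Step 2

Step 1: p = mv → LHS [L M T^-1], RHS [L M T^-1] ✓
Step 2: v = a·t² → LHS [L T^-1], RHS [L] ✗

The first dimensional inconsistency appears in step 2: v = a·t²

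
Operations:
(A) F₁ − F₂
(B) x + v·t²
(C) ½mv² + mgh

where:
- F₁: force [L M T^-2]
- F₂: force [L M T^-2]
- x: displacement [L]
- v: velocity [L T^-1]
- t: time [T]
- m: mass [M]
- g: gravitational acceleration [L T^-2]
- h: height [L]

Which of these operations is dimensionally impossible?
(B) x + v·t²

(A) F₁ − F₂: F₁ [L M T^-2] and F₂ [L M T^-2] — same dimensions ✓
(B) x + v·t²: x [L] and v·t² [L T] — different dimensions cannot be added/subtracted ✗
(C) ½mv² + mgh: ½mv² [L^2 M T^-2] and mgh [L^2 M T^-2] — same dimensions ✓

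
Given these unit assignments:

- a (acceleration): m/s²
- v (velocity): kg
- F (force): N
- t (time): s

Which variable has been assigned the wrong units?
v

The variable v (velocity) should have units m/s, not kg.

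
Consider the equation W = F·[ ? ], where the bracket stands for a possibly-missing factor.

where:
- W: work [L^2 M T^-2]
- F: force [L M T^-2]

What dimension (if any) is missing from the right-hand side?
[L] — length (e.g. a distance d)

W has dimensions [L^2 M T^-2]; F has dimensions [L M T^-2].
The bracketed factor must supply [L^2 M T^-2] / [L M T^-2] = [L].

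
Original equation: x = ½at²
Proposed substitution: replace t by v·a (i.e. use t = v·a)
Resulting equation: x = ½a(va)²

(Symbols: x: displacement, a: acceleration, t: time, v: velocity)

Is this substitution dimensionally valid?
No

[t] = [T] and [v·a] = [L^2 T^-3]. These differ, so the substitution replaces a quantity by one of different dimensions and the result x = ½a(va)² has LHS [L] vs RHS [L^5 T^-8] — inconsistent.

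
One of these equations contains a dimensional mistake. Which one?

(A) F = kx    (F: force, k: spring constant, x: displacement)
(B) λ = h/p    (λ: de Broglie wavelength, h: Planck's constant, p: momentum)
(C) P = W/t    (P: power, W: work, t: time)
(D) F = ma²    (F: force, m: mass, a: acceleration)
(D) F = ma²

The equation (D) F = ma² is dimensionally incorrect.

LHS (F): [L M T^-2]
RHS (ma²): [L^2 M T^-4] ✗

The dimensions do not match. The other three equations balance.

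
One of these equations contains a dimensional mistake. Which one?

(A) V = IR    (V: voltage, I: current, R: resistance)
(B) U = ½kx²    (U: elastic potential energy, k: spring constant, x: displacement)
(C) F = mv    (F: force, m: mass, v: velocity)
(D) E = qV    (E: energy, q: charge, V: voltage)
(C) F = mv

The equation (C) F = mv is dimensionally incorrect.

LHS (F): [L M T^-2]
RHS (mv): [L M T^-1] ✗

The dimensions do not match. The other three equations balance.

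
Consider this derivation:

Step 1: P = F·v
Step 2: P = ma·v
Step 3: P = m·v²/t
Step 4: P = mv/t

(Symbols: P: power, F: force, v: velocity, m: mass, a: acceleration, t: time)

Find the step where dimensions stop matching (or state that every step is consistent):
Step 4

Step 1: P = F·v → LHS [L^2 M T^-3], RHS [L^2 M T^-3] ✓
Step 2: P = ma·v → LHS [L^2 M T^-3], RHS [L^2 M T^-3] ✓
Step 3: P = m·v²/t → LHS [L^2 M T^-3], RHS [L^2 M T^-3] ✓
Step 4: P = mv/t → LHS [L^2 M T^-3], RHS [L M T^-2] ✗

The first dimensional inconsistency appears in step 4: P = mv/t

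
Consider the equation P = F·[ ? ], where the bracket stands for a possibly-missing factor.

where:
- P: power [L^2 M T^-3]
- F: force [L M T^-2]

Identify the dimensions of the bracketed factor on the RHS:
[L T^-1] — velocity (e.g. v)

P has dimensions [L^2 M T^-3]; F has dimensions [L M T^-2].
The bracketed factor must supply [L^2 M T^-3] / [L M T^-2] = [L T^-1].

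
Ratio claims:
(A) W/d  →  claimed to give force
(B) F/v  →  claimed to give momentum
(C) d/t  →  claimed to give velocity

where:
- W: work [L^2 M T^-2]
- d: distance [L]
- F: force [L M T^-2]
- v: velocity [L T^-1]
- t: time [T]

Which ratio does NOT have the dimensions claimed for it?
(B) F/v does not give momentum

(A) W/d: [L M T^-2] = force [L M T^-2] ✓
(B) F/v: [M T^-1] ≠ momentum [L M T^-1] ✗
(C) d/t: [L T^-1] = velocity [L T^-1] ✓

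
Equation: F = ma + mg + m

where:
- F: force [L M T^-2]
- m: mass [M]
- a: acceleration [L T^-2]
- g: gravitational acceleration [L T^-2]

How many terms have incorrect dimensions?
1

LHS F: [L M T^-2]
- ma: [L M T^-2] ✓
- mg: [L M T^-2] ✓
- m: [M] ✗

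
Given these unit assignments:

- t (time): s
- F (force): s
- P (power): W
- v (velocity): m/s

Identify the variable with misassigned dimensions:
F

The variable F (force) should have units N, not s.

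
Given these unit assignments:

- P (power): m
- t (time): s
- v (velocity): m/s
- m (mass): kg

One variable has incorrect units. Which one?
P

The variable P (power) should have units W, not m.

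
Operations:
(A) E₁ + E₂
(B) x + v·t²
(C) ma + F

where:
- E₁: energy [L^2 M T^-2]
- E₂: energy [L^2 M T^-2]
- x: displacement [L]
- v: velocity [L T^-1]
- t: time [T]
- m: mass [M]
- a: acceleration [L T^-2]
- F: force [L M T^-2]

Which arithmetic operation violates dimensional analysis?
(B) x + v·t²

(A) E₁ + E₂: E₁ [L^2 M T^-2] and E₂ [L^2 M T^-2] — same dimensions ✓
(B) x + v·t²: x [L] and v·t² [L T] — different dimensions cannot be added/subtracted ✗
(C) ma + F: ma [L M T^-2] and F [L M T^-2] — same dimensions ✓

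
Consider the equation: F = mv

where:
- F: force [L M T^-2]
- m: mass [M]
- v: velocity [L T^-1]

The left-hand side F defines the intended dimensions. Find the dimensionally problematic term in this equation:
The right-hand side term mv

F has dimensions [L M T^-2], but mv has dimensions [L M T^-1], so the term mv is dimensionally wrong for F.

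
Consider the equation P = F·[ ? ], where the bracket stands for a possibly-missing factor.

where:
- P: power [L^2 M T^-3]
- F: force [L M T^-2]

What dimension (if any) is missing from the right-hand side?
[L T^-1] — velocity (e.g. v)

P has dimensions [L^2 M T^-3]; F has dimensions [L M T^-2].
The bracketed factor must supply [L^2 M T^-3] / [L M T^-2] = [L T^-1].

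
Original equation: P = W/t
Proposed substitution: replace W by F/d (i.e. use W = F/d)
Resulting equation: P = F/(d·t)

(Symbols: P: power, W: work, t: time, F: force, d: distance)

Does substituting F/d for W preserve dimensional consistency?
No

[W] = [L^2 M T^-2] and [F/d] = [M T^-2]. These differ, so the substitution replaces a quantity by one of different dimensions and the result P = F/(d·t) has LHS [L^2 M T^-3] vs RHS [M T^-3] — inconsistent.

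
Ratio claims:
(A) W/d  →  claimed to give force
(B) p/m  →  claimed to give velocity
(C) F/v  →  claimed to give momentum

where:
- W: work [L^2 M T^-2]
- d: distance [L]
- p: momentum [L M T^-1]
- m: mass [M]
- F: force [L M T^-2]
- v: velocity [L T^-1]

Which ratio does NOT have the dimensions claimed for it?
(C) F/v does not give momentum

(A) W/d: [L M T^-2] = force [L M T^-2] ✓
(B) p/m: [L T^-1] = velocity [L T^-1] ✓
(C) F/v: [M T^-1] ≠ momentum [L M T^-1] ✗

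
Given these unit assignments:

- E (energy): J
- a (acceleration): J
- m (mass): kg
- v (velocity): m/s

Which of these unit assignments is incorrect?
a

The variable a (acceleration) should have units m/s², not J.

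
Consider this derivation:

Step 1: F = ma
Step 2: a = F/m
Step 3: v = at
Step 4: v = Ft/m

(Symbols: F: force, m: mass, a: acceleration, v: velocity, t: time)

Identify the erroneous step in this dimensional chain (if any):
No step introduces an error — all steps are dimensionally consistent.

Step 1: F = ma → LHS [L M T^-2], RHS [L M T^-2] ✓
Step 2: a = F/m → LHS [L T^-2], RHS [L T^-2] ✓
Step 3: v = at → LHS [L T^-1], RHS [L T^-1] ✓
Step 4: v = Ft/m → LHS [L T^-1], RHS [L T^-1] ✓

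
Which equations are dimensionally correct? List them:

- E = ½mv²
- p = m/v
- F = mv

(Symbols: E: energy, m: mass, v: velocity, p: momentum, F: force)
Dimensionally correct: E = ½mv²
Dimensionally incorrect: p = m/v, F = mv
Ordered (correct first, then incorrect): E = ½mv², p = m/v, F = mv

- E = ½mv²: LHS [L^2 M T^-2], RHS [L^2 M T^-2] → correct ✓
- p = m/v: LHS [L M T^-1], RHS [L^-1 M T] → incorrect ✗
- F = mv: LHS [L M T^-2], RHS [L M T^-1] → incorrect ✗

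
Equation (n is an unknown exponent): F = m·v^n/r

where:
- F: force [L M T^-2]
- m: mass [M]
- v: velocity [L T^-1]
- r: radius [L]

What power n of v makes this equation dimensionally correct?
n = 2

F has dimensions [L M T^-2]; v has dimensions [L T^-1].
The rest of the RHS has dimensions [L^-1 M], so v^n must supply [L^2 T^-2].
With n = 2: m·v^2/r has dimensions [L M T^-2], matching the LHS ✓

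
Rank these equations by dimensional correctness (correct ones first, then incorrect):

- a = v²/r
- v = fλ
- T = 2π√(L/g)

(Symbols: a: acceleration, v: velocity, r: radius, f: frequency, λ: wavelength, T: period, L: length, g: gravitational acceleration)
Dimensionally correct: a = v²/r, v = fλ, T = 2π√(L/g)
Dimensionally incorrect: none
Ordered (correct first, then incorrect): a = v²/r, v = fλ, T = 2π√(L/g)

- a = v²/r: LHS [L T^-2], RHS [L T^-2] → correct ✓
- v = fλ: LHS [L T^-1], RHS [L T^-1] → correct ✓
- T = 2π√(L/g): LHS [T], RHS [T] → correct ✓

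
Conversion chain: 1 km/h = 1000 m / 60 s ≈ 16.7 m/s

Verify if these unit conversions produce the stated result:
The chain is incorrect (it contains an error).

Incorrect: 1 h = 3600 s, not 60 s (1 km/h ≈ 0.278 m/s)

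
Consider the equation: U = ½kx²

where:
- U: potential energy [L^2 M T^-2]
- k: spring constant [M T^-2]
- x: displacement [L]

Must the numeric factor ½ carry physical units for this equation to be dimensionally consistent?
No

U has dimensions [L^2 M T^-2] and kx² already has dimensions [L^2 M T^-2], so the equation balances without ½ contributing any dimensions. ½ is a pure (dimensionless) number; changing or removing it would not affect dimensional consistency.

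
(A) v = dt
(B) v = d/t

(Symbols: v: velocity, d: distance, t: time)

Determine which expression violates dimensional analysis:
(A)

(A) v = dt: LHS [L T^-1], RHS [L T] ✗
(B) v = d/t: LHS [L T^-1], RHS [L T^-1] ✓

Expression (A) v = dt is dimensionally incorrect.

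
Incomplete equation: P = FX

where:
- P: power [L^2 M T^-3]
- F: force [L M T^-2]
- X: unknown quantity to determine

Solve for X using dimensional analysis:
X = v (velocity), dimensions [L T^-1]

P has dimensions [L^2 M T^-3]; the rest of the RHS (F) has dimensions [L M T^-2].
So X must have dimensions [L T^-1] — X = v (velocity).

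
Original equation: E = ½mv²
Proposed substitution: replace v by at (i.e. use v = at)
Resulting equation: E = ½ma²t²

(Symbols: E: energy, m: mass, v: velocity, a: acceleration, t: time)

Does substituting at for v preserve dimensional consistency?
Yes

[v] = [L T^-1] and [at] = [L T^-1]. These match, so the substitution replaces a quantity by one of the same dimensions and the result E = ½ma²t² has LHS [L^2 M T^-2] vs RHS [L^2 M T^-2] — still consistent.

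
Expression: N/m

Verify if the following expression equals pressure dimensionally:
No

The expression N/m has dimensions [M T^-2], but pressure has dimensions [L^-1 M T^-2].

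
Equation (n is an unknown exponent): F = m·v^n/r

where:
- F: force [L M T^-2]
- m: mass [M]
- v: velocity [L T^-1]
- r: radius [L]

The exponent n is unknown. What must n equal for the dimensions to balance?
n = 2

F has dimensions [L M T^-2]; v has dimensions [L T^-1].
The rest of the RHS has dimensions [L^-1 M], so v^n must supply [L^2 T^-2].
With n = 2: m·v^2/r has dimensions [L M T^-2], matching the LHS ✓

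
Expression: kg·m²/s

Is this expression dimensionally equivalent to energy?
No

The expression kg·m²/s has dimensions [L^2 M T^-1], but energy has dimensions [L^2 M T^-2].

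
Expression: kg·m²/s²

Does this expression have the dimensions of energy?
Yes

The expression kg·m²/s² has dimensions [L^2 M T^-2], which is exactly energy [L^2 M T^-2].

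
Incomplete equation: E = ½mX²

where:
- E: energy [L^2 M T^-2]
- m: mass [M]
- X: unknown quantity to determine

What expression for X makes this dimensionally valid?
X = v (velocity), dimensions [L T^-1]

E has dimensions [L^2 M T^-2]; the rest of the RHS (½m) has dimensions [M].
So X² must have dimensions [L^2 T^-2], i.e. X has dimensions [L T^-1] — X = v (velocity).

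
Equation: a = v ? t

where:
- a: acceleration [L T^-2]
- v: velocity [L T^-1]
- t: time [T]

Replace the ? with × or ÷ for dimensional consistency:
division (÷): a = v ÷ t

a [L T^-2]; v [L T^-1]; t [T].
v × t → [L] ✗
v ÷ t → [L T^-2] ✓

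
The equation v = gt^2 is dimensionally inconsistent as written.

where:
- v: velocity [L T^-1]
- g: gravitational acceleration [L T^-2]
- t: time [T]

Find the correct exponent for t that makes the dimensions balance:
The exponent of t should be 1: v = gt

The LHS v has dimensions [L T^-1]; t has dimensions [T].
As written, the RHS gt^2 (exponent 2 on t) has dimensions [L], which does not match.
With exponent 1, the RHS gt has dimensions [L T^-1], matching the LHS.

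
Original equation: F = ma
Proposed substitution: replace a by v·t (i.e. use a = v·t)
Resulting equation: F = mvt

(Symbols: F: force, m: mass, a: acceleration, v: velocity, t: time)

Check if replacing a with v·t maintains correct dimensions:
No

[a] = [L T^-2] and [v·t] = [L]. These differ, so the substitution replaces a quantity by one of different dimensions and the result F = mvt has LHS [L M T^-2] vs RHS [L M] — inconsistent.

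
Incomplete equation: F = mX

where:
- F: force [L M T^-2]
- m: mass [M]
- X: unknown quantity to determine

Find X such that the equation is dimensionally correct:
X = a (acceleration), dimensions [L T^-2]

F has dimensions [L M T^-2]; the rest of the RHS (m) has dimensions [M].
So X must have dimensions [L T^-2] — X = a (acceleration).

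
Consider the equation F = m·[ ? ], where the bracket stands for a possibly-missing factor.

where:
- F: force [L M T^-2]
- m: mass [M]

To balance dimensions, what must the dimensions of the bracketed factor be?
[L T^-2] — acceleration (e.g. a)

F has dimensions [L M T^-2]; m has dimensions [M].
The bracketed factor must supply [L M T^-2] / [M] = [L T^-2].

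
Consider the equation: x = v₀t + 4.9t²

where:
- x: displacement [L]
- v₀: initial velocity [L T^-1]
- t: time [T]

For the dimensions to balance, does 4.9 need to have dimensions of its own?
Yes

x has dimensions [L], while t² alone has dimensions [T^2]. For the equation to balance, the factor 4.9 must carry dimensions [L T^-2] — it is a dimensional constant (a numerical value of a physical quantity with its units suppressed), not a pure number.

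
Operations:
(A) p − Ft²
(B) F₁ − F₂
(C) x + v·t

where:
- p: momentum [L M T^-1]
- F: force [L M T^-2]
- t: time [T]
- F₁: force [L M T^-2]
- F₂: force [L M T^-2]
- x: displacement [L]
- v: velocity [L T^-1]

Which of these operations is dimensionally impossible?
(A) p − Ft²

(A) p − Ft²: p [L M T^-1] and Ft² [L M] — different dimensions cannot be added/subtracted ✗
(B) F₁ − F₂: F₁ [L M T^-2] and F₂ [L M T^-2] — same dimensions ✓
(C) x + v·t: x [L] and v·t [L] — same dimensions ✓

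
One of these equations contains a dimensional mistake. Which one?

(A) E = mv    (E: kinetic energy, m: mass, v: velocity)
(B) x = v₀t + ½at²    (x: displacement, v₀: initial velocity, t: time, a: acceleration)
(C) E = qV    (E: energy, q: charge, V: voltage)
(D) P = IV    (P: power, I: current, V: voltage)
(A) E = mv

The equation (A) E = mv is dimensionally incorrect.

LHS (E): [L^2 M T^-2]
RHS (mv): [L M T^-1] ✗

The dimensions do not match. The other three equations balance.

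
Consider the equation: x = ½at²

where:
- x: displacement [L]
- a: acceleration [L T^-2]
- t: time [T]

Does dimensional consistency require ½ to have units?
No

x has dimensions [L] and at² already has dimensions [L], so the equation balances without ½ contributing any dimensions. ½ is a pure (dimensionless) number; changing or removing it would not affect dimensional consistency.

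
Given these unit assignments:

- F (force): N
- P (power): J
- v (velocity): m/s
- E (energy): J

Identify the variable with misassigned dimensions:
P

The variable P (power) should have units W, not J.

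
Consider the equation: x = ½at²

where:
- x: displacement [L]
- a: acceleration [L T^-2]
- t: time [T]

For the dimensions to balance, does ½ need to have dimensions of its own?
No

x has dimensions [L] and at² already has dimensions [L], so the equation balances without ½ contributing any dimensions. ½ is a pure (dimensionless) number; changing or removing it would not affect dimensional consistency.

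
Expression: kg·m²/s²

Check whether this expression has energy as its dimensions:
Yes

The expression kg·m²/s² has dimensions [L^2 M T^-2], which is exactly energy [L^2 M T^-2].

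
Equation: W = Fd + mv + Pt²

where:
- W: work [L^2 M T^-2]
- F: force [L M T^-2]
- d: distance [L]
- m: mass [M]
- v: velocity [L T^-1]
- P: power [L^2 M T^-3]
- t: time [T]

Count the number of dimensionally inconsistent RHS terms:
2

LHS W: [L^2 M T^-2]
- Fd: [L^2 M T^-2] ✓
- mv: [L M T^-1] ✗
- Pt²: [L^2 M T^-1] ✗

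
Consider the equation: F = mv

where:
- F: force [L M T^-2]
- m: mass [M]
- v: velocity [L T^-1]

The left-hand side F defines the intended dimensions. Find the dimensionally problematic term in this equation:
The right-hand side term mv

F has dimensions [L M T^-2], but mv has dimensions [L M T^-1], so the term mv is dimensionally wrong for F.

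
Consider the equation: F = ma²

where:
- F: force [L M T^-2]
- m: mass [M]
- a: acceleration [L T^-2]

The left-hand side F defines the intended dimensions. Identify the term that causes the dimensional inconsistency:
The right-hand side term ma²

F has dimensions [L M T^-2], but ma² has dimensions [L^2 M T^-4], so the term ma² is dimensionally wrong for F.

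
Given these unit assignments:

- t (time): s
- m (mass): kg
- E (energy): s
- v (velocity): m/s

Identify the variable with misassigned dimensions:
E

The variable E (energy) should have units J, not s.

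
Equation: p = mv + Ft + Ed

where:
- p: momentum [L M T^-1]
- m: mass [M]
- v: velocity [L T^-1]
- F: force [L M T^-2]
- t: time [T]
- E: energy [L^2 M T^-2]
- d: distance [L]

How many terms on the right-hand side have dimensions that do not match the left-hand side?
1

LHS p: [L M T^-1]
- mv: [L M T^-1] ✓
- Ft: [L M T^-1] ✓
- Ed: [L^3 M T^-2] ✗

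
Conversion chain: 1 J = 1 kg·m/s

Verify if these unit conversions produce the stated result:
The chain is incorrect (it contains an error).

Incorrect: Joule is kg·m²/s², not kg·m/s (that is momentum)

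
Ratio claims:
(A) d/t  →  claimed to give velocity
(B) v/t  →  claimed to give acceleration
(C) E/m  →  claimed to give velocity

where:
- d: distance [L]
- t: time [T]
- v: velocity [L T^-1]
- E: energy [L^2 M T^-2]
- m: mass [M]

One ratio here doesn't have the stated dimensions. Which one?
(C) E/m does not give velocity

(A) d/t: [L T^-1] = velocity [L T^-1] ✓
(B) v/t: [L T^-2] = acceleration [L T^-2] ✓
(C) E/m: [L^2 T^-2] ≠ velocity [L T^-1] ✗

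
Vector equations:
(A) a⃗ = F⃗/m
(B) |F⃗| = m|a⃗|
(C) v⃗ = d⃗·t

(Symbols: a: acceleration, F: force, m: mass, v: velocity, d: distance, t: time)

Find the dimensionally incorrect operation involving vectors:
(C) v⃗ = d⃗·t

(A) a⃗ = F⃗/m: LHS [L T^-2], RHS [L T^-2] ✓ — force (vector) divided by mass (scalar)
(B) |F⃗| = m|a⃗|: LHS [L M T^-2], RHS [L M T^-2] ✓ — magnitudes of vectors are scalars
(C) v⃗ = d⃗·t: LHS [L T^-1], RHS [L T] ✗ — velocity is displacement per time; should be d⃗/t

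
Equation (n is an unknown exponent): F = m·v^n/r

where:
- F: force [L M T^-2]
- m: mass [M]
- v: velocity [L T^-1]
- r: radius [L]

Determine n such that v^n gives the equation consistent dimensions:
n = 2

F has dimensions [L M T^-2]; v has dimensions [L T^-1].
The rest of the RHS has dimensions [L^-1 M], so v^n must supply [L^2 T^-2].
With n = 2: m·v^2/r has dimensions [L M T^-2], matching the LHS ✓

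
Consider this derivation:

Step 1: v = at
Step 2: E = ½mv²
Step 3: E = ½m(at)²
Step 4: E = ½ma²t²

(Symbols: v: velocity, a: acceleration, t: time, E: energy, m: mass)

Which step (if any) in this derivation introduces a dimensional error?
No step introduces an error — all steps are dimensionally consistent.

Step 1: v = at → LHS [L T^-1], RHS [L T^-1] ✓
Step 2: E = ½mv² → LHS [L^2 M T^-2], RHS [L^2 M T^-2] ✓
Step 3: E = ½m(at)² → LHS [L^2 M T^-2], RHS [L^2 M T^-2] ✓
Step 4: E = ½ma²t² → LHS [L^2 M T^-2], RHS [L^2 M T^-2] ✓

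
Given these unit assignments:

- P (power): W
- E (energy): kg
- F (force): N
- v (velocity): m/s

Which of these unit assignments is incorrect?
E

The variable E (energy) should have units J, not kg.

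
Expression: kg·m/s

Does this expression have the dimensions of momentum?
Yes

The expression kg·m/s has dimensions [L M T^-1], which is exactly momentum [L M T^-1].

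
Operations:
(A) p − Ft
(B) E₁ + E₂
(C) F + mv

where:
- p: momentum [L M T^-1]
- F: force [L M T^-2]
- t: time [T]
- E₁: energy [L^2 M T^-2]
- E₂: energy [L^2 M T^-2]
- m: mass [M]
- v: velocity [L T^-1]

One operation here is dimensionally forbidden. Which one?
(C) F + mv

(A) p − Ft: p [L M T^-1] and Ft [L M T^-1] — same dimensions ✓
(B) E₁ + E₂: E₁ [L^2 M T^-2] and E₂ [L^2 M T^-2] — same dimensions ✓
(C) F + mv: F [L M T^-2] and mv [L M T^-1] — different dimensions cannot be added/subtracted ✗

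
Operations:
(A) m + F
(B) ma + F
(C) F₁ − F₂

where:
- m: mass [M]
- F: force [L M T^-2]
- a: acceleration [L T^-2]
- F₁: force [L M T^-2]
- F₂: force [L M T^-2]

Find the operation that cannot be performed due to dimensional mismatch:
(A) m + F

(A) m + F: m [M] and F [L M T^-2] — different dimensions cannot be added/subtracted ✗
(B) ma + F: ma [L M T^-2] and F [L M T^-2] — same dimensions ✓
(C) F₁ − F₂: F₁ [L M T^-2] and F₂ [L M T^-2] — same dimensions ✓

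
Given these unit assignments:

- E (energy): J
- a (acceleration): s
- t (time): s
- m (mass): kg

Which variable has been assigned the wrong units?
a

The variable a (acceleration) should have units m/s², not s.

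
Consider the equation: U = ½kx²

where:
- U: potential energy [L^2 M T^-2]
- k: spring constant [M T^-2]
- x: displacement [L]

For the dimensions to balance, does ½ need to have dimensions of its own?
No

U has dimensions [L^2 M T^-2] and kx² already has dimensions [L^2 M T^-2], so the equation balances without ½ contributing any dimensions. ½ is a pure (dimensionless) number; changing or removing it would not affect dimensional consistency.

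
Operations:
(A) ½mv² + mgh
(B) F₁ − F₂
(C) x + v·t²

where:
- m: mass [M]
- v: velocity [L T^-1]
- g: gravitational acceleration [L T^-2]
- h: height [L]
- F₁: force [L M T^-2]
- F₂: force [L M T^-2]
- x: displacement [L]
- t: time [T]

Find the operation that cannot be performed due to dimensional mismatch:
(C) x + v·t²

(A) ½mv² + mgh: ½mv² [L^2 M T^-2] and mgh [L^2 M T^-2] — same dimensions ✓
(B) F₁ − F₂: F₁ [L M T^-2] and F₂ [L M T^-2] — same dimensions ✓
(C) x + v·t²: x [L] and v·t² [L T] — different dimensions cannot be added/subtracted ✗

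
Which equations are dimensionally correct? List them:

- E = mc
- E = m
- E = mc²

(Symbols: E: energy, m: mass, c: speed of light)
Dimensionally correct: E = mc²
Dimensionally incorrect: E = mc, E = m
Ordered (correct first, then incorrect): E = mc², E = mc, E = m

- E = mc: LHS [L^2 M T^-2], RHS [L M T^-1] → incorrect ✗
- E = m: LHS [L^2 M T^-2], RHS [M] → incorrect ✗
- E = mc²: LHS [L^2 M T^-2], RHS [L^2 M T^-2] → correct ✓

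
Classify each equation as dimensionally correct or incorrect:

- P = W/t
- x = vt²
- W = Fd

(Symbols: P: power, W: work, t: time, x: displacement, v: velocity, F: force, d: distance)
Dimensionally correct: P = W/t, W = Fd
Dimensionally incorrect: x = vt²
Ordered (correct first, then incorrect): P = W/t, W = Fd, x = vt²

- P = W/t: LHS [L^2 M T^-3], RHS [L^2 M T^-3] → correct ✓
- x = vt²: LHS [L], RHS [L T] → incorrect ✗
- W = Fd: LHS [L^2 M T^-2], RHS [L^2 M T^-2] → correct ✓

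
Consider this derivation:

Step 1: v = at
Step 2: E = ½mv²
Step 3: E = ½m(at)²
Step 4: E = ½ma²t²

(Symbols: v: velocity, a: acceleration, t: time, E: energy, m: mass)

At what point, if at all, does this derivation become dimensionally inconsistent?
No step introduces an error — all steps are dimensionally consistent.

Step 1: v = at → LHS [L T^-1], RHS [L T^-1] ✓
Step 2: E = ½mv² → LHS [L^2 M T^-2], RHS [L^2 M T^-2] ✓
Step 3: E = ½m(at)² → LHS [L^2 M T^-2], RHS [L^2 M T^-2] ✓
Step 4: E = ½ma²t² → LHS [L^2 M T^-2], RHS [L^2 M T^-2] ✓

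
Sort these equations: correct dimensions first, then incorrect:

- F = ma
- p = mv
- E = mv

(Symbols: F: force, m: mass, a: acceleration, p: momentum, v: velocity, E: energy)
Dimensionally correct: F = ma, p = mv
Dimensionally incorrect: E = mv
Ordered (correct first, then incorrect): F = ma, p = mv, E = mv

- F = ma: LHS [L M T^-2], RHS [L M T^-2] → correct ✓
- p = mv: LHS [L M T^-1], RHS [L M T^-1] → correct ✓
- E = mv: LHS [L^2 M T^-2], RHS [L M T^-1] → incorrect ✗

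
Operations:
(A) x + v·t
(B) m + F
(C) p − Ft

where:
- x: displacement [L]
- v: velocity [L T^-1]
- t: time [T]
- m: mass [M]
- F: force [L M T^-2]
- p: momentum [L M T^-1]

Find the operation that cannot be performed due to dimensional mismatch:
(B) m + F

(A) x + v·t: x [L] and v·t [L] — same dimensions ✓
(B) m + F: m [M] and F [L M T^-2] — different dimensions cannot be added/subtracted ✗
(C) p − Ft: p [L M T^-1] and Ft [L M T^-1] — same dimensions ✓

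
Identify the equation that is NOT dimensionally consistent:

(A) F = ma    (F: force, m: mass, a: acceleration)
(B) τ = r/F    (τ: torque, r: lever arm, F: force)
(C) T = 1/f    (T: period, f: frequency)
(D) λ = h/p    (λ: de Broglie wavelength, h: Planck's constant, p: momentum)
(B) τ = r/F

The equation (B) τ = r/F is dimensionally incorrect.

LHS (τ): [L^2 M T^-2]
RHS (r/F): [M^-1 T^2] ✗

The dimensions do not match. The other three equations balance.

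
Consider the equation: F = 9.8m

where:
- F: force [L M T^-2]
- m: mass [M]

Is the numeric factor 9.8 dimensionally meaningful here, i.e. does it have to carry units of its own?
Yes

F has dimensions [L M T^-2], while m alone has dimensions [M]. For the equation to balance, the factor 9.8 must carry dimensions [L T^-2] — it is a dimensional constant (a numerical value of a physical quantity with its units suppressed), not a pure number.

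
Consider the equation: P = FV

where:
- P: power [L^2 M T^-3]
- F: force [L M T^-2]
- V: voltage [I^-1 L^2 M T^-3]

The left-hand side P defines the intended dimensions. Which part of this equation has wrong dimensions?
The right-hand side term FV

P has dimensions [L^2 M T^-3], but FV has dimensions [I^-1 L^3 M^2 T^-5], so the term FV is dimensionally wrong for P.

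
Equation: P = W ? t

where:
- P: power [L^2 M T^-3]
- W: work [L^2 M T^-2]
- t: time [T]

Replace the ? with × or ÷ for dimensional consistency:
division (÷): P = W ÷ t

P [L^2 M T^-3]; W [L^2 M T^-2]; t [T].
W × t → [L^2 M T^-1] ✗
W ÷ t → [L^2 M T^-3] ✓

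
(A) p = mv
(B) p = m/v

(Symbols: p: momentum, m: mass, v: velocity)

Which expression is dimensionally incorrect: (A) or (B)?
(B)

(A) p = mv: LHS [L M T^-1], RHS [L M T^-1] ✓
(B) p = m/v: LHS [L M T^-1], RHS [L^-1 M T] ✗

Expression (B) p = m/v is dimensionally incorrect.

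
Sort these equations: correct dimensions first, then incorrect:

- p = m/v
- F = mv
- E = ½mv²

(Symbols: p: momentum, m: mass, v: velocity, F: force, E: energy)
Dimensionally correct: E = ½mv²
Dimensionally incorrect: p = m/v, F = mv
Ordered (correct first, then incorrect): E = ½mv², p = m/v, F = mv

- p = m/v: LHS [L M T^-1], RHS [L^-1 M T] → incorrect ✗
- F = mv: LHS [L M T^-2], RHS [L M T^-1] → incorrect ✗
- E = ½mv²: LHS [L^2 M T^-2], RHS [L^2 M T^-2] → correct ✓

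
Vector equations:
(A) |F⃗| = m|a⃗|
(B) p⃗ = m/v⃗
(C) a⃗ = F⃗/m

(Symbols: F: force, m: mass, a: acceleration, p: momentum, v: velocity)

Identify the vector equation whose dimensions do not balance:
(B) p⃗ = m/v⃗

(A) |F⃗| = m|a⃗|: LHS [L M T^-2], RHS [L M T^-2] ✓ — magnitudes of vectors are scalars
(B) p⃗ = m/v⃗: LHS [L M T^-1], RHS [L^-1 M T] ✗ — momentum is mass times velocity; should be mv⃗ (and division by a vector is undefined)
(C) a⃗ = F⃗/m: LHS [L T^-2], RHS [L T^-2] ✓ — force (vector) divided by mass (scalar)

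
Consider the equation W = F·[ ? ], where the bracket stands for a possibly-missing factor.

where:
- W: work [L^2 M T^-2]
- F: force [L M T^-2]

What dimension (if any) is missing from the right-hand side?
[L] — length (e.g. a distance d)

W has dimensions [L^2 M T^-2]; F has dimensions [L M T^-2].
The bracketed factor must supply [L^2 M T^-2] / [L M T^-2] = [L].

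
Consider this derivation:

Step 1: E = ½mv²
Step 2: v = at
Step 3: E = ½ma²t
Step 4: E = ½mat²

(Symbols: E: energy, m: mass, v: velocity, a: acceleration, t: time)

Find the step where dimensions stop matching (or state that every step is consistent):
Step 3

Step 1: E = ½mv² → LHS [L^2 M T^-2], RHS [L^2 M T^-2] ✓
Step 2: v = at → LHS [L T^-1], RHS [L T^-1] ✓
Step 3: E = ½ma²t → LHS [L^2 M T^-2], RHS [L^2 M T^-3] ✗

The first dimensional inconsistency appears in step 3: E = ½ma²t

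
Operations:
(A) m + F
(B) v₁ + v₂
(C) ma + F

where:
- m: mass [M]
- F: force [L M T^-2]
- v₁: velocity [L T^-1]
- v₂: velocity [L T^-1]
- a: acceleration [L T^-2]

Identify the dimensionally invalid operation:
(A) m + F

(A) m + F: m [M] and F [L M T^-2] — different dimensions cannot be added/subtracted ✗
(B) v₁ + v₂: v₁ [L T^-1] and v₂ [L T^-1] — same dimensions ✓
(C) ma + F: ma [L M T^-2] and F [L M T^-2] — same dimensions ✓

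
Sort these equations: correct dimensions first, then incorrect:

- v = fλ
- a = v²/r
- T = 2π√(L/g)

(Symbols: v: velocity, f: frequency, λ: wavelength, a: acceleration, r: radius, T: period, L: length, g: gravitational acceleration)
Dimensionally correct: v = fλ, a = v²/r, T = 2π√(L/g)
Dimensionally incorrect: none
Ordered (correct first, then incorrect): v = fλ, a = v²/r, T = 2π√(L/g)

- v = fλ: LHS [L T^-1], RHS [L T^-1] → correct ✓
- a = v²/r: LHS [L T^-2], RHS [L T^-2] → correct ✓
- T = 2π√(L/g): LHS [T], RHS [T] → correct ✓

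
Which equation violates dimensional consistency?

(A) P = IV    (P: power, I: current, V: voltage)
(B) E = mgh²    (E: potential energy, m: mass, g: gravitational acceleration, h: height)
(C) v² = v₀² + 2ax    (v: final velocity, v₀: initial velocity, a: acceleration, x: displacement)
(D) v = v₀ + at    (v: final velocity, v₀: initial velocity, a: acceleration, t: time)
(B) E = mgh²

The equation (B) E = mgh² is dimensionally incorrect.

LHS (E): [L^2 M T^-2]
RHS (mgh²): [L^3 M T^-2] ✗

The dimensions do not match. The other three equations balance.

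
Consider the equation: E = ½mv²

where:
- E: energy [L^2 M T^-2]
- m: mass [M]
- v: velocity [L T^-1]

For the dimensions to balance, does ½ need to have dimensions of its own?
No

E has dimensions [L^2 M T^-2] and mv² already has dimensions [L^2 M T^-2], so the equation balances without ½ contributing any dimensions. ½ is a pure (dimensionless) number; changing or removing it would not affect dimensional consistency.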